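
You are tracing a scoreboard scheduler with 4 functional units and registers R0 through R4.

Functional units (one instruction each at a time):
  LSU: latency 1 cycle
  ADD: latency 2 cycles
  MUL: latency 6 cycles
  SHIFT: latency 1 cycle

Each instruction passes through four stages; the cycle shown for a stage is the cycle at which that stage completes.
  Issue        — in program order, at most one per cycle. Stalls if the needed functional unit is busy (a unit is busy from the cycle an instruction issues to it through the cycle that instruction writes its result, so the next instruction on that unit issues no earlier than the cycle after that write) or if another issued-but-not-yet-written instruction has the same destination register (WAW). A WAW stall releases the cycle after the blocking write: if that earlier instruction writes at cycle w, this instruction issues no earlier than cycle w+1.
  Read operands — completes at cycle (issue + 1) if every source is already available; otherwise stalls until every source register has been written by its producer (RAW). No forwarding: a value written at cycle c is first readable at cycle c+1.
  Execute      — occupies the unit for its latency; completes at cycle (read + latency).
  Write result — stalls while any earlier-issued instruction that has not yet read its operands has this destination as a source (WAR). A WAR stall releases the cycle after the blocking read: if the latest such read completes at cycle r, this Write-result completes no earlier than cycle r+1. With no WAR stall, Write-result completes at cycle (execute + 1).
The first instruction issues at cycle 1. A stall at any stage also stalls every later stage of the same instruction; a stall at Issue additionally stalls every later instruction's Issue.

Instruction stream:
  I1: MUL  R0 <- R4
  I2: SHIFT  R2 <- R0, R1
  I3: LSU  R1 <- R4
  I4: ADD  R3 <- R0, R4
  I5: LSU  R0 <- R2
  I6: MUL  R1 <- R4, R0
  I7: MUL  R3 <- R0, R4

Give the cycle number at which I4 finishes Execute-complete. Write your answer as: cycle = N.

cycle 1: I1 dispatched to MUL
cycle 2: I1 operands ready | I2 dispatched to SHIFT
cycle 3: I3 dispatched to LSU
cycle 4: I3 operands ready | I4 dispatched to ADD
cycle 5: I3 complete
cycle 8: I1 complete
cycle 9: R0←I1
cycle 10: I2 operands ready | I4 operands ready
cycle 11: I2 complete | R1←I3
cycle 12: R2←I2 | I4 complete | I5 dispatched to LSU
cycle 13: R3←I4 | I5 operands ready | I6 dispatched to MUL
cycle 14: I5 complete
cycle 15: R0←I5
cycle 16: I6 operands ready
cycle 22: I6 complete
cycle 23: R1←I6
cycle 24: I7 dispatched to MUL
cycle 25: I7 operands ready
cycle 31: I7 complete
cycle 32: R3←I7

cycle = 12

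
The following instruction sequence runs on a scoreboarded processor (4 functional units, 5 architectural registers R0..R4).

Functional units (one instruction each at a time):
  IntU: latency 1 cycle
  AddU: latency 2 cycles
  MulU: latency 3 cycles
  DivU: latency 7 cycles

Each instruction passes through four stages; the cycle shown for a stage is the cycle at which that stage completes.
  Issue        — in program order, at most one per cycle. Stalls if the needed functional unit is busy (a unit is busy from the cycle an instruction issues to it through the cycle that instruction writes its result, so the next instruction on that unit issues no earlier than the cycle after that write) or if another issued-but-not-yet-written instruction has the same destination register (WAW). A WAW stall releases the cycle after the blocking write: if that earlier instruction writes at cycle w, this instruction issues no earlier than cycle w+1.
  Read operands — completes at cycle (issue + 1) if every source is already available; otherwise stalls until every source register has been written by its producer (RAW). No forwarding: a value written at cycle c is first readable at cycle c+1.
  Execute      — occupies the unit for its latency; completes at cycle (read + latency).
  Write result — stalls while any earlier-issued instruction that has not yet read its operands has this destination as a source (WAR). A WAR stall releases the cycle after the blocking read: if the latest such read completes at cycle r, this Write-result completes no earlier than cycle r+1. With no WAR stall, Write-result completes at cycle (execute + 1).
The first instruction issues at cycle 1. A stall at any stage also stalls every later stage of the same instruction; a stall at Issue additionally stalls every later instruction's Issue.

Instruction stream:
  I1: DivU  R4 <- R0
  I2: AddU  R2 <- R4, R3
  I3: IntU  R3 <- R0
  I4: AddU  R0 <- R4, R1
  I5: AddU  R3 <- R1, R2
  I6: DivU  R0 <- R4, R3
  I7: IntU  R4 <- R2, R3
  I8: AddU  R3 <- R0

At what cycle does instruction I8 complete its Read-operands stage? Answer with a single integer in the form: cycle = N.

c1: I1 dispatched to DivU
c2: I1 operands ready, I2 dispatched to AddU
c3: I3 dispatched to IntU
c4: I3 operands ready
c5: I3 complete
c9: I1 complete
c10: R4←I1
c11: I2 operands ready
c12: R3←I3
c13: I2 complete
c14: R2←I2
c15: I4 dispatched to AddU
c16: I4 operands ready
c18: I4 complete
c19: R0←I4
c20: I5 dispatched to AddU
c21: I5 operands ready, I6 dispatched to DivU
c22: I7 dispatched to IntU
c23: I5 complete
c24: R3←I5
c25: I6 operands ready, I7 operands ready, I8 dispatched to AddU
c26: I7 complete
c27: R4←I7
c32: I6 complete
c33: R0←I6
c34: I8 operands ready
c36: I8 complete
c37: R3←I8

cycle = 34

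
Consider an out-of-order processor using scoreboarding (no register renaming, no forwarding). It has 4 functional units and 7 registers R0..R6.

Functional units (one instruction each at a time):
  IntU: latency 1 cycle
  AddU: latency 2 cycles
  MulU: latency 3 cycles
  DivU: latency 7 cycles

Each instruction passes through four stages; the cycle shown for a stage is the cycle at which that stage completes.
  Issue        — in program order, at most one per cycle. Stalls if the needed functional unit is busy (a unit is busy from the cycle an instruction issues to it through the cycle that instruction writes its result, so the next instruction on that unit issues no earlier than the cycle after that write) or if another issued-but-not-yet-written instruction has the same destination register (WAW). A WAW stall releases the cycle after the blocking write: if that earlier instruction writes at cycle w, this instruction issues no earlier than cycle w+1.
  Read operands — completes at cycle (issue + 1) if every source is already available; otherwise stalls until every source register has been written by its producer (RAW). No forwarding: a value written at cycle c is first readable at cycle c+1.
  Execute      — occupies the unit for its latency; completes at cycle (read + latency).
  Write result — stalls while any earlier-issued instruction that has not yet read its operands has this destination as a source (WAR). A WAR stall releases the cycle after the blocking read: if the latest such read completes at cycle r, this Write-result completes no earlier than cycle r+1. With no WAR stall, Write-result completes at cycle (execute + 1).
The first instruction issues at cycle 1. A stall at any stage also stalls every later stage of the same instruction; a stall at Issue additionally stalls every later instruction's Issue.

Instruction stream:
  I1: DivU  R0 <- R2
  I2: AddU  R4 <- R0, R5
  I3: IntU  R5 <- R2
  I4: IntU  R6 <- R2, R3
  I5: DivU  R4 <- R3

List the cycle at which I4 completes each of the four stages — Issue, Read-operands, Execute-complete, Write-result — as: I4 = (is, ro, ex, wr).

I4 = (13, 14, 15, 16)

cycle 1: I1 issues→DivU
cycle 2: I1 reads, I2 issues→AddU
cycle 3: I3 issues→IntU
cycle 4: I3 reads
cycle 5: I3 exec-done
cycle 9: I1 exec-done
cycle 10: I1 writes R0
cycle 11: I2 reads
cycle 12: I3 writes R5
cycle 13: I2 exec-done, I4 issues→IntU
cycle 14: I2 writes R4, I4 reads
cycle 15: I4 exec-done, I5 issues→DivU
cycle 16: I4 writes R6, I5 reads
cycle 23: I5 exec-done
cycle 24: I5 writes R4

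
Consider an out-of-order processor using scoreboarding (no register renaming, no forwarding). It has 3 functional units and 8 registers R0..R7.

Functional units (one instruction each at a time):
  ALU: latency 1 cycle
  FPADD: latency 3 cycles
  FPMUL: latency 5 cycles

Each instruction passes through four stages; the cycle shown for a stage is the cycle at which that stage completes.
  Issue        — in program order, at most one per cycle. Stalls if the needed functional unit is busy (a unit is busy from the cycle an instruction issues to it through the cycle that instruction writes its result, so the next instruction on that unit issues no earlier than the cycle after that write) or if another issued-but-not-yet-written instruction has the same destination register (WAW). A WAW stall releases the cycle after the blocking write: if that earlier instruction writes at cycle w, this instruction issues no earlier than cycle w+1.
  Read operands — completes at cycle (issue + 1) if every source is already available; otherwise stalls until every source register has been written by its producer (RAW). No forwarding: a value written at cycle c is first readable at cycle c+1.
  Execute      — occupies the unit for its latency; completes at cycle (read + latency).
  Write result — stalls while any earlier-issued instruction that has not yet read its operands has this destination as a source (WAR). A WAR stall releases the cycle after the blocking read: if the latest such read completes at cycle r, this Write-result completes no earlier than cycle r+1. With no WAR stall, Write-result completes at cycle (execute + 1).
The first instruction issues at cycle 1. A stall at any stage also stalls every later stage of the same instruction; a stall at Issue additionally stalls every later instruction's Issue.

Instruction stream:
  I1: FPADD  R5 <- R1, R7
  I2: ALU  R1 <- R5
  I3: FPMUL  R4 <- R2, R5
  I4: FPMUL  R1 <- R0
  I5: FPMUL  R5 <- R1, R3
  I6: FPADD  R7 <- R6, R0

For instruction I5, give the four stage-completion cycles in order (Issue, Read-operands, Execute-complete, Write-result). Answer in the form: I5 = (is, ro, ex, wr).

t=1  I1 dispatched to FPADD
t=2  I1 operands ready; I2 dispatched to ALU
t=3  I3 dispatched to FPMUL
t=5  I1 complete
t=6  R5←I1
t=7  I2 operands ready; I3 operands ready
t=8  I2 complete
t=9  R1←I2
t=12  I3 complete
t=13  R4←I3
t=14  I4 dispatched to FPMUL
t=15  I4 operands ready
t=20  I4 complete
t=21  R1←I4
t=22  I5 dispatched to FPMUL
t=23  I5 operands ready; I6 dispatched to FPADD
t=24  I6 operands ready
t=27  I6 complete
t=28  I5 complete; R7←I6
t=29  R5←I5

I5 = (22, 23, 28, 29)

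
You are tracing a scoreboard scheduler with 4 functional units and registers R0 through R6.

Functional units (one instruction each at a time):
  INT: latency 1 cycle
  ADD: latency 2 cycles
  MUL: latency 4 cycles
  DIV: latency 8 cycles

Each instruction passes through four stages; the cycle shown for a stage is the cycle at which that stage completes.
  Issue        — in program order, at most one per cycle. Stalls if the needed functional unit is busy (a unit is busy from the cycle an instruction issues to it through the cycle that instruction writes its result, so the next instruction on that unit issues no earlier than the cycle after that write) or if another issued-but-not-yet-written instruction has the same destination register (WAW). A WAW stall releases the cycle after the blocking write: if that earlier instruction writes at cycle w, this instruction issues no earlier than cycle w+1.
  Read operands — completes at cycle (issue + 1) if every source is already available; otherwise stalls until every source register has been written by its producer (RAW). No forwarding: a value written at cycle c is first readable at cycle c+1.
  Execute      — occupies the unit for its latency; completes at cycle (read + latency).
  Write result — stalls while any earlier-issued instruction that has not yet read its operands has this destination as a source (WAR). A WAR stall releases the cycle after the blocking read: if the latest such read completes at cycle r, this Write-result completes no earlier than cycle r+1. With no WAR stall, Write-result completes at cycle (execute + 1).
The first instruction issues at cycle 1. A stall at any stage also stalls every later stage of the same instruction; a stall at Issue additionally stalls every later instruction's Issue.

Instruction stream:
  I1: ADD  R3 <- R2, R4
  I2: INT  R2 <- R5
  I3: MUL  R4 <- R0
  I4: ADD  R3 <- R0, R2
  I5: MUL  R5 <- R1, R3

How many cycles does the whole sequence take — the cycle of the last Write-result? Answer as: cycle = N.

1) issue 1, read 2, done 4, write 5
2) issue 2, read 3, done 4, write 5
3) issue 3, read 4, done 8, write 9
4) issue 6, read 7, done 9, write 10  <struct: ADD busy until I1 writes@5>
5) issue 10, read 11, done 15, write 16  <struct: MUL busy until I3 writes@9>

cycle = 16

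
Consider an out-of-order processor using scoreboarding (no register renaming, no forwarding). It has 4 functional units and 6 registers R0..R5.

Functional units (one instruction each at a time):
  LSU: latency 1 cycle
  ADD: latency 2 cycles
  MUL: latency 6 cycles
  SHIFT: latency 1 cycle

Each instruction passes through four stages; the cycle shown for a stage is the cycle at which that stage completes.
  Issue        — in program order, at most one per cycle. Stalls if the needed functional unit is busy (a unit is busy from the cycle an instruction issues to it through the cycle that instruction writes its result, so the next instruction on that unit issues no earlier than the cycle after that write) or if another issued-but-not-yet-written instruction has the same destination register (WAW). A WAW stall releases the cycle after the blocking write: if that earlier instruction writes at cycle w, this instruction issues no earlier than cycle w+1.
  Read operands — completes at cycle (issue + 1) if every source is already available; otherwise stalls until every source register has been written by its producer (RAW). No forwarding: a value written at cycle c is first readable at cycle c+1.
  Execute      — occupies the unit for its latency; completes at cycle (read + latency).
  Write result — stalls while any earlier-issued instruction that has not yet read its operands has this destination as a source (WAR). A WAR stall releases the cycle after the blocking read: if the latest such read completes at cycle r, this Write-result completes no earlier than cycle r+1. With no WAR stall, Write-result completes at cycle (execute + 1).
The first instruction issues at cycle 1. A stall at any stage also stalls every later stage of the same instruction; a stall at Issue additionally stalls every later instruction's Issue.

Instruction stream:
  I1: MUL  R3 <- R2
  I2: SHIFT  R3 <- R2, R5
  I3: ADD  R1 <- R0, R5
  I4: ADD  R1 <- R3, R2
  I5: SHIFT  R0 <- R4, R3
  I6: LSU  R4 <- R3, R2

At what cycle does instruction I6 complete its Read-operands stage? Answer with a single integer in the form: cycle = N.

[1] I1→MUL
[2] I1 RO
[8] I1 EX
[9] I1 WR R3
[10] I2→SHIFT
[11] I2 RO | I3→ADD
[12] I2 EX | I3 RO
[13] I2 WR R3
[14] I3 EX
[15] I3 WR R1
[16] I4→ADD
[17] I4 RO | I5→SHIFT
[18] I5 RO | I6→LSU
[19] I4 EX | I5 EX | I6 RO
[20] I4 WR R1 | I5 WR R0 | I6 EX
[21] I6 WR R4

cycle = 19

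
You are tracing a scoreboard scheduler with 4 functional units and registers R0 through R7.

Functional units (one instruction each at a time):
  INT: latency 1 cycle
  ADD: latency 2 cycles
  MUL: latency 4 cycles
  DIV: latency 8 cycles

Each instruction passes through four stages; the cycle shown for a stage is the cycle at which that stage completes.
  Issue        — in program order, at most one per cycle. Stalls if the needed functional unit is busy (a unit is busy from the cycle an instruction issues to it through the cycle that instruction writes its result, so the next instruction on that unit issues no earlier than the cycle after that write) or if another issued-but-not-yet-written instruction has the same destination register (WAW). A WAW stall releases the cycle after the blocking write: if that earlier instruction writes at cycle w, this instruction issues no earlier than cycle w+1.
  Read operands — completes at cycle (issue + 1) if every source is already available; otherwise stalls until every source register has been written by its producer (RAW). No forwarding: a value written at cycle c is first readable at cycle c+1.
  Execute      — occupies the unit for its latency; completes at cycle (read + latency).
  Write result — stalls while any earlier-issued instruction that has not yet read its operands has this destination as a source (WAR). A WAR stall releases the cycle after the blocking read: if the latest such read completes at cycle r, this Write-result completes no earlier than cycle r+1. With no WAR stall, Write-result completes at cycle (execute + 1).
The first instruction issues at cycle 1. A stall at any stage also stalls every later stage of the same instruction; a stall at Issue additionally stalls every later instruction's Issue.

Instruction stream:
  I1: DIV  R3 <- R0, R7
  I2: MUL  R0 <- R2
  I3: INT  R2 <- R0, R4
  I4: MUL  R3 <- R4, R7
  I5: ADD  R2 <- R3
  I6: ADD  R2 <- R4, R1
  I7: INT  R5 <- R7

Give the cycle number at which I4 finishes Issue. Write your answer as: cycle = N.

  I1 | 1 | 2 | 10 | 11
  I2 | 2 | 3 | 7 | 8
  I3 | 3 | 9 | 10 | 11   RAW R0: wait I2 write@8
  I4 | 12 | 13 | 17 | 18   WAW R3: wait I1 write@11
  I5 | 13 | 19 | 21 | 22   RAW R3: wait I4 write@18
  I6 | 23 | 24 | 26 | 27   struct: ADD busy until I5 writes@22
  I7 | 24 | 25 | 26 | 27

cycle = 12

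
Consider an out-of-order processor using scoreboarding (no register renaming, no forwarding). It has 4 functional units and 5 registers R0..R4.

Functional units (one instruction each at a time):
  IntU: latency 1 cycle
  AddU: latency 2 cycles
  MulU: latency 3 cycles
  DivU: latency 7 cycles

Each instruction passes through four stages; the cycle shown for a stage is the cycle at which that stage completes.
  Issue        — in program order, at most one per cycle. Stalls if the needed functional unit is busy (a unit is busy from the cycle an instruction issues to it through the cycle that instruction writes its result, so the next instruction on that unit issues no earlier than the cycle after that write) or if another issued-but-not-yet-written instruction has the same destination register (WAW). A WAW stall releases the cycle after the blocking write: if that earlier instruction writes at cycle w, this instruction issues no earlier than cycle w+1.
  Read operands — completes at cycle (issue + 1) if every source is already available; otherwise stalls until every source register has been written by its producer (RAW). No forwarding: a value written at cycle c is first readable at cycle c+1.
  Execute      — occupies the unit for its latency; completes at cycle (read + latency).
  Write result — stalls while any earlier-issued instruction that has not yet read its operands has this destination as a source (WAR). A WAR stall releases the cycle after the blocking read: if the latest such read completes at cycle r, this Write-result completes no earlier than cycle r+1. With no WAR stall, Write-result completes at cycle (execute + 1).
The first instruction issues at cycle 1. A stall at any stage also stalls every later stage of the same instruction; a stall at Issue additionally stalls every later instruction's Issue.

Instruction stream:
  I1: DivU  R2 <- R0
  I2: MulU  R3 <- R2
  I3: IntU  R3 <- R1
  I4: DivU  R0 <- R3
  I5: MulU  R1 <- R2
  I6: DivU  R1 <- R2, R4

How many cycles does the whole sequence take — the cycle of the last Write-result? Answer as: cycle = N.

c1: I1 issues→DivU
c2: I1 reads · I2 issues→MulU
c9: I1 exec-done
c10: I1 writes R2
c11: I2 reads
c14: I2 exec-done
c15: I2 writes R3
c16: I3 issues→IntU
c17: I3 reads · I4 issues→DivU
c18: I3 exec-done · I5 issues→MulU
c19: I3 writes R3 · I5 reads
c20: I4 reads
c22: I5 exec-done
c23: I5 writes R1
c27: I4 exec-done
c28: I4 writes R0
c29: I6 issues→DivU
c30: I6 reads
c37: I6 exec-done
c38: I6 writes R1

cycle = 38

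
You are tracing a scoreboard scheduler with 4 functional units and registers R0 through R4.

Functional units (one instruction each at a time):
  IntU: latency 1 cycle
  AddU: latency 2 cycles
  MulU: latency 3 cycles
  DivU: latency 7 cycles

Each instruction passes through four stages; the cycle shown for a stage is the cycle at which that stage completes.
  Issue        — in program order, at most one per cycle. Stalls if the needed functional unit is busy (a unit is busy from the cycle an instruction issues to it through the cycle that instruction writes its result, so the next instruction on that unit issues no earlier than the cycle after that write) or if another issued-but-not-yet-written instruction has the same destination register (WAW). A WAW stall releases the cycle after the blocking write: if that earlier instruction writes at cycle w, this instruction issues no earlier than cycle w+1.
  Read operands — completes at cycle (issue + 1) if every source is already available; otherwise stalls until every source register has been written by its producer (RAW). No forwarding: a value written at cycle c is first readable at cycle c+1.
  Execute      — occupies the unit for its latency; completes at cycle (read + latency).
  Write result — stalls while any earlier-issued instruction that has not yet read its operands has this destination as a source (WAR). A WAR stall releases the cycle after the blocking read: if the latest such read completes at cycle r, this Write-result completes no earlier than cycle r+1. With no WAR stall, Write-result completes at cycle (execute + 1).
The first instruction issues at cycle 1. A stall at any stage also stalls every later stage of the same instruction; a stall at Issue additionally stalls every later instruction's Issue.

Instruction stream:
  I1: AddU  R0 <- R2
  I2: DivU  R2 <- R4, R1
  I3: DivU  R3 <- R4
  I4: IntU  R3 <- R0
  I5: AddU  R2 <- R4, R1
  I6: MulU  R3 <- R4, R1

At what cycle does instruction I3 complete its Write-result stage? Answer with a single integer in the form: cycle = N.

  I1 | 1 | 2 | 4 | 5
  I2 | 2 | 3 | 10 | 11
  I3 | 12 | 13 | 20 | 21   struct: DivU busy until I2 writes@11
  I4 | 22 | 23 | 24 | 25   WAW R3: wait I3 write@21
  I5 | 23 | 24 | 26 | 27
  I6 | 26 | 27 | 30 | 31   WAW R3: wait I4 write@25

cycle = 21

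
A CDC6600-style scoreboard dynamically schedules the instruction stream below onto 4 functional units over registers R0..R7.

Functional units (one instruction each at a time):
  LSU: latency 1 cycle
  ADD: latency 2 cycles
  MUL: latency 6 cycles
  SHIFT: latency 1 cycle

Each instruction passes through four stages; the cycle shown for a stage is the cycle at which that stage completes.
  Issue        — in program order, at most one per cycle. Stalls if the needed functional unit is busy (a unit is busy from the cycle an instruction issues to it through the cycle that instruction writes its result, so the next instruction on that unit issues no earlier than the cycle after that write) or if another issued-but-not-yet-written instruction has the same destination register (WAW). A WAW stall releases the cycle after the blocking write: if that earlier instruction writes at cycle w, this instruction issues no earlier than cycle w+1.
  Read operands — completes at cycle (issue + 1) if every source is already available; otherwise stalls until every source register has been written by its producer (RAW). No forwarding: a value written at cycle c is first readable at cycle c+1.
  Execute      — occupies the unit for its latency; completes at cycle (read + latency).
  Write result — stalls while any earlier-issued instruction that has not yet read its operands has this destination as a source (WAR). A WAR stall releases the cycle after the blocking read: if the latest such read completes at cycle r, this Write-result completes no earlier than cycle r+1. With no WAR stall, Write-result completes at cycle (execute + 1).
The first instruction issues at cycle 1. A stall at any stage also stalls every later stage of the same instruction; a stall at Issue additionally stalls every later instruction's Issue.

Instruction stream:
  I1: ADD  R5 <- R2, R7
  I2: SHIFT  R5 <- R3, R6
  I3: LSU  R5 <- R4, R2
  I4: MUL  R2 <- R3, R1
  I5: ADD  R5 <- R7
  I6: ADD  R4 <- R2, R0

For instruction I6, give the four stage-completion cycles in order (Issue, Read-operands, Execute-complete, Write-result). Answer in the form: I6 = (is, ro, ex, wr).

I6 = (19, 20, 22, 23)

c1: I1 issues→ADD
c2: I1 reads
c4: I1 exec-done
c5: I1 writes R5
c6: I2 issues→SHIFT
c7: I2 reads
c8: I2 exec-done
c9: I2 writes R5
c10: I3 issues→LSU
c11: I3 reads · I4 issues→MUL
c12: I3 exec-done · I4 reads
c13: I3 writes R5
c14: I5 issues→ADD
c15: I5 reads
c17: I5 exec-done
c18: I4 exec-done · I5 writes R5
c19: I4 writes R2 · I6 issues→ADD
c20: I6 reads
c22: I6 exec-done
c23: I6 writes R4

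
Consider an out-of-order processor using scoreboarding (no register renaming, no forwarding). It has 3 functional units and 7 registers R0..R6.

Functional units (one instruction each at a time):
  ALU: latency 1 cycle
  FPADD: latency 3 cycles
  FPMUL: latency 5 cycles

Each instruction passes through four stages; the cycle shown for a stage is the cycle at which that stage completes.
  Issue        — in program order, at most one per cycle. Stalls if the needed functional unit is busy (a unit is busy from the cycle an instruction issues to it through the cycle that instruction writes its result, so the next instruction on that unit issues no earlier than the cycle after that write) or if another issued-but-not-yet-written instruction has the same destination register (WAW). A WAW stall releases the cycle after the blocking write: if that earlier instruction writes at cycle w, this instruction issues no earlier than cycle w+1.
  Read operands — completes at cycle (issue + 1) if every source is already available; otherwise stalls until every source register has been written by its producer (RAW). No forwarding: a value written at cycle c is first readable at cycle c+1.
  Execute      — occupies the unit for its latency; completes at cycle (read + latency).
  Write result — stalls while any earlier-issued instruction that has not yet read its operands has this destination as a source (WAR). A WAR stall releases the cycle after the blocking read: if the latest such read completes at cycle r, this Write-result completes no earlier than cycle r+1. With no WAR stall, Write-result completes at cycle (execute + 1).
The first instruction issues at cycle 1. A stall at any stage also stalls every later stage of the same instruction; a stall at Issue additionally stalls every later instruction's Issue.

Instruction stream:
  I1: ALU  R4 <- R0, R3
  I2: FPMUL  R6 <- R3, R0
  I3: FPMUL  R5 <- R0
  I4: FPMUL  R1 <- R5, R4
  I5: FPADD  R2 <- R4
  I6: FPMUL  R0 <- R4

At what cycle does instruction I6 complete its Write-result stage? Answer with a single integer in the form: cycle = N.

cycle = 33

c1: issue I1 (ALU)
c2: I1 read-ops, issue I2 (FPMUL)
c3: I1 finished on ALU, I2 read-ops
c4: I1→R4
c8: I2 finished on FPMUL
c9: I2→R6
c10: issue I3 (FPMUL)
c11: I3 read-ops
c16: I3 finished on FPMUL
c17: I3→R5
c18: issue I4 (FPMUL)
c19: I4 read-ops, issue I5 (FPADD)
c20: I5 read-ops
c23: I5 finished on FPADD
c24: I4 finished on FPMUL, I5→R2
c25: I4→R1
c26: issue I6 (FPMUL)
c27: I6 read-ops
c32: I6 finished on FPMUL
c33: I6→R0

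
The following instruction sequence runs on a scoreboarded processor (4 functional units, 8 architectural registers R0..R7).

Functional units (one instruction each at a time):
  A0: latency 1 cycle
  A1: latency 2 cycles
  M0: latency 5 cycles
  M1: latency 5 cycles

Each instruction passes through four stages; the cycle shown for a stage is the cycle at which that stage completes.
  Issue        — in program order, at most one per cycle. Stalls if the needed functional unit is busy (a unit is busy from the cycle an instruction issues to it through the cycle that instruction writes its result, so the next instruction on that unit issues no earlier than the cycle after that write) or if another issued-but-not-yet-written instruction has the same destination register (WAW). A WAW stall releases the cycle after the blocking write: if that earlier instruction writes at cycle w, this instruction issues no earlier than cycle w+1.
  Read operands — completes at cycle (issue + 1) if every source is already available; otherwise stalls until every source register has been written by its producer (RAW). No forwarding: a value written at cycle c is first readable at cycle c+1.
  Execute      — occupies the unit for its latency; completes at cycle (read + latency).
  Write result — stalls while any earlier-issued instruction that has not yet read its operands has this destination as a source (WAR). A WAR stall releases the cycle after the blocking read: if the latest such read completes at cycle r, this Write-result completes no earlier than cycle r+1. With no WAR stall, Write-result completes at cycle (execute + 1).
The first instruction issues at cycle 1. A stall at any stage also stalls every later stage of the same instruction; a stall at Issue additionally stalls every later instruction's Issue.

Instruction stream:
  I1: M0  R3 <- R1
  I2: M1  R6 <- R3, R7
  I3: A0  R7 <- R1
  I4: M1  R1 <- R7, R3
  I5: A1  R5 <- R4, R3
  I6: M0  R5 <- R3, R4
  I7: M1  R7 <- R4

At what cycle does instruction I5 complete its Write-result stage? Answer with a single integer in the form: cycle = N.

cycle = 21

cycle 1: issue I1 (M0)
cycle 2: I1 read-ops, issue I2 (M1)
cycle 3: issue I3 (A0)
cycle 4: I3 read-ops
cycle 5: I3 finished on A0
cycle 7: I1 finished on M0
cycle 8: I1→R3
cycle 9: I2 read-ops
cycle 10: I3→R7
cycle 14: I2 finished on M1
cycle 15: I2→R6
cycle 16: issue I4 (M1)
cycle 17: I4 read-ops, issue I5 (A1)
cycle 18: I5 read-ops
cycle 20: I5 finished on A1
cycle 21: I5→R5
cycle 22: I4 finished on M1, issue I6 (M0)
cycle 23: I4→R1, I6 read-ops
cycle 24: issue I7 (M1)
cycle 25: I7 read-ops
cycle 28: I6 finished on M0
cycle 29: I6→R5
cycle 30: I7 finished on M1
cycle 31: I7→R7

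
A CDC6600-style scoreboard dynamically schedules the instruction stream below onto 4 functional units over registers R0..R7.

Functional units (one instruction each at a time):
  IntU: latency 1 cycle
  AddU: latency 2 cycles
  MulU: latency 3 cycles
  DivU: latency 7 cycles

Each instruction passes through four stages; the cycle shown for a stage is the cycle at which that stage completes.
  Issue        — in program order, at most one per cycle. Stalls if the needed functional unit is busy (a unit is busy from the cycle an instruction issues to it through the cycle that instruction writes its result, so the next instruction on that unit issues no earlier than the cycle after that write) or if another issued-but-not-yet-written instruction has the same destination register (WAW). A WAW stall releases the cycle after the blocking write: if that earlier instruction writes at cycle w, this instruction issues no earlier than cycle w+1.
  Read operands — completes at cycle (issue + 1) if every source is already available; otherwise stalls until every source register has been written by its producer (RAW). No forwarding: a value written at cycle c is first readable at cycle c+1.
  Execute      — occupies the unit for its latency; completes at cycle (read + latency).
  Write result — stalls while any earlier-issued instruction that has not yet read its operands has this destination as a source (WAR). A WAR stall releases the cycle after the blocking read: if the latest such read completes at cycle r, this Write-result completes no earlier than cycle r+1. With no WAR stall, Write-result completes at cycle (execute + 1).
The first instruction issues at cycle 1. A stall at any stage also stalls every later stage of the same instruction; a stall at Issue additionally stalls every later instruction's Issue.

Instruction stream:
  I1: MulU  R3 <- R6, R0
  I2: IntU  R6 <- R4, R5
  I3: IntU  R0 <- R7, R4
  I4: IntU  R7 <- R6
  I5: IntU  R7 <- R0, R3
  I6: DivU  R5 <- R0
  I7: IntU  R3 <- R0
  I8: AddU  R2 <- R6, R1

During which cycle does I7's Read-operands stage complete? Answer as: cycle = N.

I1  is:1  ro:2  ex:5  wr:6
I2  is:2  ro:3  ex:4  wr:5
I3  is:6  ro:7  ex:8  wr:9  — struct: IntU busy until I2 writes@5
I4  is:10  ro:11  ex:12  wr:13  — struct: IntU busy until I3 writes@9
I5  is:14  ro:15  ex:16  wr:17  — struct: IntU busy until I4 writes@13
I6  is:15  ro:16  ex:23  wr:24
I7  is:18  ro:19  ex:20  wr:21  — struct: IntU busy until I5 writes@17
I8  is:19  ro:20  ex:22  wr:23

cycle = 19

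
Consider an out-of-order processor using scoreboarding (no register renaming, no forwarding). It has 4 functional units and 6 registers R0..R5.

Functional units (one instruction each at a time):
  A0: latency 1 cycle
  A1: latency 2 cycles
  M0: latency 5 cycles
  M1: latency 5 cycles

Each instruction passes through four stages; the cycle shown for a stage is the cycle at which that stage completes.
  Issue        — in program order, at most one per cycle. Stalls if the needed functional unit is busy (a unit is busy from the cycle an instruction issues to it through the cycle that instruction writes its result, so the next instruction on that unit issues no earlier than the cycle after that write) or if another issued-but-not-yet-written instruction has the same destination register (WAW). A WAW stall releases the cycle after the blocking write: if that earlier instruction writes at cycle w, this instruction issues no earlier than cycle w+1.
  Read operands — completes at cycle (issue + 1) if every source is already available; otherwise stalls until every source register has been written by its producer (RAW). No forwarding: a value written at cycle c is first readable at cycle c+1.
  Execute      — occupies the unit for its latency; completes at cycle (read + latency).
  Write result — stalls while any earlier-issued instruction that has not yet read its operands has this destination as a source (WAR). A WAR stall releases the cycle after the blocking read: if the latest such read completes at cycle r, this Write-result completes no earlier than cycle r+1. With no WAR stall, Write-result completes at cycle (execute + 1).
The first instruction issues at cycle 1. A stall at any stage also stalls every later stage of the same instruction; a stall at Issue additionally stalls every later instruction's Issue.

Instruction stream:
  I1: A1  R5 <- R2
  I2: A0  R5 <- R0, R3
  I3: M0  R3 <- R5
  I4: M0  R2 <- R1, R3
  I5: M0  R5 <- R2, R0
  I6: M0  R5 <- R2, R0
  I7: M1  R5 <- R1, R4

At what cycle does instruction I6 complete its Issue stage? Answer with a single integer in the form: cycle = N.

I1  is:1  ro:2  ex:4  wr:5
I2  is:6  ro:7  ex:8  wr:9  — WAW R5: wait I1 write@5
I3  is:7  ro:10  ex:15  wr:16  — RAW R5: wait I2 write@9
I4  is:17  ro:18  ex:23  wr:24  — struct: M0 busy until I3 writes@16
I5  is:25  ro:26  ex:31  wr:32  — struct: M0 busy until I4 writes@24
I6  is:33  ro:34  ex:39  wr:40  — struct: M0 busy until I5 writes@32
I7  is:41  ro:42  ex:47  wr:48  — WAW R5: wait I6 write@40

cycle = 33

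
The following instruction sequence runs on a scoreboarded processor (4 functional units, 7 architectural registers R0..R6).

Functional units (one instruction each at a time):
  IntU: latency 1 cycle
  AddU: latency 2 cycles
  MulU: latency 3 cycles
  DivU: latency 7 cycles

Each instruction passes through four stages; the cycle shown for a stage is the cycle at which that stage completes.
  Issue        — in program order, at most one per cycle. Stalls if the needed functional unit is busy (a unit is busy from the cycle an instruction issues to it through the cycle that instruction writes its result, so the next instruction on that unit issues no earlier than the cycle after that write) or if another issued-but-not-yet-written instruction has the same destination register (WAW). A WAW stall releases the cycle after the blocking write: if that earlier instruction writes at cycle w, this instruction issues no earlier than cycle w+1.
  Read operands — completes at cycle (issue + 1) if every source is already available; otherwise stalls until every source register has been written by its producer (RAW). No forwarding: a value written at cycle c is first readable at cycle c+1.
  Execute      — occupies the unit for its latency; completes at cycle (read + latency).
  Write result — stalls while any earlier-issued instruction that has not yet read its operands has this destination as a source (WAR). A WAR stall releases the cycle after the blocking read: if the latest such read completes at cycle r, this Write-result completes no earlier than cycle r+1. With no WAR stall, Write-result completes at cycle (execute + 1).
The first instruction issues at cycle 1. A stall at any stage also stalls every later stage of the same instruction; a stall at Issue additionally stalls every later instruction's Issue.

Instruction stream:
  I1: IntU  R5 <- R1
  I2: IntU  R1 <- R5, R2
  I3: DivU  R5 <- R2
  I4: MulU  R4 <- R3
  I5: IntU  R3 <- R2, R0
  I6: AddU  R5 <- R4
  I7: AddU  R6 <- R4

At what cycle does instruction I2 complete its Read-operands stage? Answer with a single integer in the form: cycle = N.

cycle = 6

cycle 1: I1 dispatched to IntU
cycle 2: I1 operands ready
cycle 3: I1 complete
cycle 4: R5←I1
cycle 5: I2 dispatched to IntU
cycle 6: I2 operands ready | I3 dispatched to DivU
cycle 7: I2 complete | I3 operands ready | I4 dispatched to MulU
cycle 8: R1←I2 | I4 operands ready
cycle 9: I5 dispatched to IntU
cycle 10: I5 operands ready
cycle 11: I4 complete | I5 complete
cycle 12: R4←I4 | R3←I5
cycle 14: I3 complete
cycle 15: R5←I3
cycle 16: I6 dispatched to AddU
cycle 17: I6 operands ready
cycle 19: I6 complete
cycle 20: R5←I6
cycle 21: I7 dispatched to AddU
cycle 22: I7 operands ready
cycle 24: I7 complete
cycle 25: R6←I7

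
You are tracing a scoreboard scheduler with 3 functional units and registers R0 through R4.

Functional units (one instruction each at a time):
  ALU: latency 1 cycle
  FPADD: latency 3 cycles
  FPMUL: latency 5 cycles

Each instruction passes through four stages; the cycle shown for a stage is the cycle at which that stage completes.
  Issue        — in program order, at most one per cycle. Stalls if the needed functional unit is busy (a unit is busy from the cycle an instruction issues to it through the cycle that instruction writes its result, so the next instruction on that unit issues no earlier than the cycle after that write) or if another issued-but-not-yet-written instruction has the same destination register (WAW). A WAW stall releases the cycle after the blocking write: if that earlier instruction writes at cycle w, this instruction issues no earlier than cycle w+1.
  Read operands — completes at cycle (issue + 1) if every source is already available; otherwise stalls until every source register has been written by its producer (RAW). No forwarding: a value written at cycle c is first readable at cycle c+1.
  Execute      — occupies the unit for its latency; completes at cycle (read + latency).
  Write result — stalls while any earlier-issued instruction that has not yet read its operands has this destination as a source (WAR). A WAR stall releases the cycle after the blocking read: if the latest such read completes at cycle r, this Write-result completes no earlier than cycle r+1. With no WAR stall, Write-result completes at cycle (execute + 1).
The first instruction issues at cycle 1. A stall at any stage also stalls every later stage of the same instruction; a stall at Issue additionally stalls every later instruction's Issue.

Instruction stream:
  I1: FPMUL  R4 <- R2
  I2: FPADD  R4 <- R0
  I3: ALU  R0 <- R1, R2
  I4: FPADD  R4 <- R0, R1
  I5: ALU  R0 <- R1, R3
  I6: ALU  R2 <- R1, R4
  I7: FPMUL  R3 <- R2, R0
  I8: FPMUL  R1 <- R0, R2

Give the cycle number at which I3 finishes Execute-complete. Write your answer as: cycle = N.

cycle = 12

I1  is:1  ro:2  ex:7  wr:8
I2  is:9  ro:10  ex:13  wr:14  — WAW R4: wait I1 write@8
I3  is:10  ro:11  ex:12  wr:13
I4  is:15  ro:16  ex:19  wr:20  — struct: FPADD busy until I2 writes@14
I5  is:16  ro:17  ex:18  wr:19
I6  is:20  ro:21  ex:22  wr:23  — struct: ALU busy until I5 writes@19
I7  is:21  ro:24  ex:29  wr:30  — RAW R2: wait I6 write@23
I8  is:31  ro:32  ex:37  wr:38  — struct: FPMUL busy until I7 writes@30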